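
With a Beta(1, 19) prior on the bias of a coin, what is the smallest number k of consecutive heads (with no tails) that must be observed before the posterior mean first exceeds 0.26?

k = 6

After k heads and 0 tails the posterior is Beta(1+k, 19), with mean (1+k)/(1+19+k).
Set (1+k)/(20+k) > 0.26 and solve: k > (0.26·20 − 1)/(1 − 0.26) = 5.676.
The smallest integer exceeding 5.676 is 6.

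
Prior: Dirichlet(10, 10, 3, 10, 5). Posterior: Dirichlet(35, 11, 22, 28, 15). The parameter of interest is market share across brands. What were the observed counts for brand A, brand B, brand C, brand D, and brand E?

For a Dirichlet(α) prior with multinomial counts c, the posterior is Dirichlet(α + c) componentwise.
Counts are posterior − prior componentwise: 35−10=25, 11−10=1, 22−3=19, 28−10=18, 15−5=10.

counts (25, 1, 19, 18, 10)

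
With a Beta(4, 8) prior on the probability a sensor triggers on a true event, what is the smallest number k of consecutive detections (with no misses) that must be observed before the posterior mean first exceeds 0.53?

k = 6

After k detections and 0 misses the posterior is Beta(4+k, 8), with mean (4+k)/(4+8+k).
Set (4+k)/(12+k) > 0.53 and solve: k > (0.53·12 − 4)/(1 − 0.53) = 5.021.
The smallest integer exceeding 5.021 is 6, and checking k=6: (10)/(18) = 0.5556 > 0.53.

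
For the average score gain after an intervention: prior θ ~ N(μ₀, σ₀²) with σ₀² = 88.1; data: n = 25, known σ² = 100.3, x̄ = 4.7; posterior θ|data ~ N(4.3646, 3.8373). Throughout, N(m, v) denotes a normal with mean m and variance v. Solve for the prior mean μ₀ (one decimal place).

μ₀ = -3.0

With known observation variance, the Normal–Normal posterior has precision τ_n = τ₀ + n/σ² and mean μ_n = (τ₀μ₀ + (n/σ²)x̄)/τ_n.
Here τ₀ = 1/88.1 = 0.011351 and τ_data = 25/100.3 = 0.249252, so τ_n = 0.260603.
Rearranging for μ₀: μ₀ = (μ_n·τ_n − τ_data·x̄)/τ₀ = (4.3646·0.260603 − 0.249252·4.7) / 0.011351 = -0.034057/0.011351 ≈ -3.0.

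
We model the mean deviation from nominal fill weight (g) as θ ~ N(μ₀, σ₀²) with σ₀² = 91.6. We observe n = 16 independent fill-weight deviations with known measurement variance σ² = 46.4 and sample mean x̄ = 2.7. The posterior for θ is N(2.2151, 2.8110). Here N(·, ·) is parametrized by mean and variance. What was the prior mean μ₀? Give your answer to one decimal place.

The posterior mean is a precision-weighted average: μ_n = (τ₀μ₀ + τ_data·x̄)/(τ₀+τ_data), with τ₀=1/σ₀² and τ_data=n/σ².
Here τ₀ = 1/91.6 = 0.010917 and τ_data = 16/46.4 = 0.344828, so τ_n = 0.355745.
Rearranging for μ₀: μ₀ = (μ_n·τ_n − τ_data·x̄)/τ₀ = (2.2151·0.355745 − 0.344828·2.7) / 0.010917 = -0.143025/0.010917 ≈ -13.1.

μ₀ = -13.1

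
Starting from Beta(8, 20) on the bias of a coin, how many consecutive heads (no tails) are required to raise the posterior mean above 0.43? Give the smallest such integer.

k = 8

After k heads and 0 tails the posterior is Beta(8+k, 20), with mean (8+k)/(8+20+k).
Set (8+k)/(28+k) > 0.43 and solve: k > (0.43·28 − 8)/(1 − 0.43) = 7.088.
The smallest integer exceeding 7.088 is 8, and checking k=8: (16)/(36) = 0.4444 > 0.43.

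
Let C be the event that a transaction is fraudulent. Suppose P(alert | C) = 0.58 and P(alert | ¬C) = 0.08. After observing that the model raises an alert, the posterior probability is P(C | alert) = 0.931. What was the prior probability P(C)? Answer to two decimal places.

P(C) = 0.65

In odds form, posterior odds = prior odds × likelihood ratio, so prior odds = posterior odds ÷ LR.
Posterior odds = 0.931/(1−0.931) = 13.4928. LR = 0.58/0.08 = 7.2500.
Prior odds = 13.4928/7.2500 = 1.8611, so P(C) = 1.8611/(1+1.8611) ≈ 0.65.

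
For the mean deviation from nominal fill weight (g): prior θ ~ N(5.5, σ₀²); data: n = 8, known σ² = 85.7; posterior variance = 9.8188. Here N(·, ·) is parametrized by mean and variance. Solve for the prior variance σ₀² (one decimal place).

σ₀² = 117.7

Posterior precision equals prior precision plus data precision: 1/σ_n² = 1/σ₀² + n/σ².
So 1/σ₀² = 1/9.8188 − 8/85.7 = 0.101845 − 0.093349 = 0.008496.
Hence σ₀² = 1/0.008496 ≈ 117.7.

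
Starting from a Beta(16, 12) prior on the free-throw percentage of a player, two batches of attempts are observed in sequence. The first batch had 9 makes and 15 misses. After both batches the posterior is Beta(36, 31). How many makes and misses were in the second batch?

Because Beta–binomial updating is additive in the counts, the combined data contributed (α_post−α_prior, β_post−β_prior) successes and failures.
Total across both batches: 36−16=20 makes, 31−12=19 misses.
Subtract the first batch: 20−9=11 makes and 19−15=4 misses.

11 makes and 4 misses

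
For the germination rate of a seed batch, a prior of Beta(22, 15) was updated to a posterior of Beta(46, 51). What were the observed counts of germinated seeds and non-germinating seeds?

Under Beta–binomial conjugacy the posterior parameters are (α+s, β+f).
Match parameters: s=46−22=24, f=51−15=36.

24 germinated seeds and 36 non-germinating seeds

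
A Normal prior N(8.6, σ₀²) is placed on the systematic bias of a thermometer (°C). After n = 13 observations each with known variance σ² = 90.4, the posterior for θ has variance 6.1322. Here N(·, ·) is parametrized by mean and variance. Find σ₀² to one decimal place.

σ₀² = 51.9

Posterior precision equals prior precision plus data precision: 1/σ_n² = 1/σ₀² + n/σ².
So 1/σ₀² = 1/6.1322 − 13/90.4 = 0.163074 − 0.143805 = 0.019269.
Hence σ₀² = 1/0.019269 ≈ 51.9.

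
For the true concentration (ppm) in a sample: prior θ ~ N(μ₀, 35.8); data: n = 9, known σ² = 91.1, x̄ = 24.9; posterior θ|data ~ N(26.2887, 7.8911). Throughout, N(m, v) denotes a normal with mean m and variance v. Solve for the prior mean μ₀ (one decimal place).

μ₀ = 31.2

With known observation variance, the Normal–Normal posterior has precision τ_n = τ₀ + n/σ² and mean μ_n = (τ₀μ₀ + (n/σ²)x̄)/τ_n.
Here τ₀ = 1/35.8 = 0.027933 and τ_data = 9/91.1 = 0.098793, so τ_n = 0.126726.
Rearranging for μ₀: μ₀ = (μ_n·τ_n − τ_data·x̄)/τ₀ = (26.2887·0.126726 − 0.098793·24.9) / 0.027933 = 0.871516/0.027933 ≈ 31.2.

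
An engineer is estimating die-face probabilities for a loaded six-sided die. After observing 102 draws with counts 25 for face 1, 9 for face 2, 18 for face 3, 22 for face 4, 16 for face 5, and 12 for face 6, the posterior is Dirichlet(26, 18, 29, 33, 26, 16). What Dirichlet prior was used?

For a Dirichlet(α) prior with multinomial counts c, the posterior is Dirichlet(α + c) componentwise.
Subtract each count from the matching posterior parameter: 26−25=1, 18−9=9, 29−18=11, 33−22=11, 26−16=10, 16−12=4.

Dirichlet(1, 9, 11, 11, 10, 4)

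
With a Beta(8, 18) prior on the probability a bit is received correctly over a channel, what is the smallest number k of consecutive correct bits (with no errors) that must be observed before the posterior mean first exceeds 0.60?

After k correct bits and 0 errors the posterior is Beta(8+k, 18), with mean (8+k)/(8+18+k).
Set (8+k)/(26+k) > 0.60 and solve: k > (0.60·26 − 8)/(1 − 0.60) = 19.000.
The smallest integer exceeding 19.000 is 20, and checking k=20: (28)/(46) = 0.6087 > 0.60.

k = 20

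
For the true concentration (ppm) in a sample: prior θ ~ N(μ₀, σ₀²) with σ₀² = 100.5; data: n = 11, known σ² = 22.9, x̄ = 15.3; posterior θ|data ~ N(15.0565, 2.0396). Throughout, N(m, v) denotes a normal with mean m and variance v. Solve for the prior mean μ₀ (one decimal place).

μ₀ = 3.3

With known observation variance, the Normal–Normal posterior has precision τ_n = τ₀ + n/σ² and mean μ_n = (τ₀μ₀ + (n/σ²)x̄)/τ_n.
Here τ₀ = 1/100.5 = 0.009950 and τ_data = 11/22.9 = 0.480349, so τ_n = 0.490299.
Rearranging for μ₀: μ₀ = (μ_n·τ_n − τ_data·x̄)/τ₀ = (15.0565·0.490299 − 0.480349·15.3) / 0.009950 = 0.032847/0.009950 ≈ 3.3.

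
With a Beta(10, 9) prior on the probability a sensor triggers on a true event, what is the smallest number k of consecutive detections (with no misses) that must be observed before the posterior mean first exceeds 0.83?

After k detections and 0 misses the posterior is Beta(10+k, 9), with mean (10+k)/(10+9+k).
Set (10+k)/(19+k) > 0.83 and solve: k > (0.83·19 − 10)/(1 − 0.83) = 33.941.
The smallest integer exceeding 33.941 is 34.

k = 34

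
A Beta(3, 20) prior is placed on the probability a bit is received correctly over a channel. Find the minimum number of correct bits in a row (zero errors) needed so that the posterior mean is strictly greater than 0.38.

After k correct bits and 0 errors the posterior is Beta(3+k, 20), with mean (3+k)/(3+20+k).
Set (3+k)/(23+k) > 0.38 and solve: k > (0.38·23 − 3)/(1 − 0.38) = 9.258.
The smallest integer exceeding 9.258 is 10, and checking k=10: (13)/(33) = 0.3939 > 0.38.

k = 10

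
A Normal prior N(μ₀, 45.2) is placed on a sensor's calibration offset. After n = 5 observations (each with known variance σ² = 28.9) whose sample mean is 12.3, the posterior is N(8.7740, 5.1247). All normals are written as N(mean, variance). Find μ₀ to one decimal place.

μ₀ = -18.8

With known observation variance, the Normal–Normal posterior has precision τ_n = τ₀ + n/σ² and mean μ_n = (τ₀μ₀ + (n/σ²)x̄)/τ_n.
Here τ₀ = 1/45.2 = 0.022124 and τ_data = 5/28.9 = 0.173010, so τ_n = 0.195134.
Rearranging for μ₀: μ₀ = (μ_n·τ_n − τ_data·x̄)/τ₀ = (8.7740·0.195134 − 0.173010·12.3) / 0.022124 = -0.415917/0.022124 ≈ -18.8.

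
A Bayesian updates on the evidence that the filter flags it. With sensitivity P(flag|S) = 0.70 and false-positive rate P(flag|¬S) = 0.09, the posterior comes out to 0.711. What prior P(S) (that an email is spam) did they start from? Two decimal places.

P(S) = 0.24

Bayes' rule in odds form gives O(S|E) = O(S)·[P(E|S)/P(E|¬S)], hence O(S) = O(S|E)/LR.
Posterior odds = 0.711/(1−0.711) = 2.4602. LR = 0.70/0.09 = 7.7778.
Prior odds = 2.4602/7.7778 = 0.3163, so P(S) = 0.3163/(1+0.3163) ≈ 0.24.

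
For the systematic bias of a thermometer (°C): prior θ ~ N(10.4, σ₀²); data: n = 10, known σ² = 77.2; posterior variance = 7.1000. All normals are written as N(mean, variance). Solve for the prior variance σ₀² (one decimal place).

σ₀² = 88.4

Posterior precision equals prior precision plus data precision: 1/σ_n² = 1/σ₀² + n/σ².
So 1/σ₀² = 1/7.1000 − 10/77.2 = 0.140845 − 0.129534 = 0.011311.
Hence σ₀² = 1/0.011311 ≈ 88.4.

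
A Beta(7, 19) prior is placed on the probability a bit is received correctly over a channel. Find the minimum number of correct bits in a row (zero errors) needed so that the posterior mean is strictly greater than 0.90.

k = 165

After k correct bits and 0 errors the posterior is Beta(7+k, 19), with mean (7+k)/(7+19+k).
Set (7+k)/(26+k) > 0.90 and solve: k > (0.90·26 − 7)/(1 − 0.90) = 164.000.
The smallest integer exceeding 164.000 is 165, and checking k=165: (172)/(191) = 0.9005 > 0.90.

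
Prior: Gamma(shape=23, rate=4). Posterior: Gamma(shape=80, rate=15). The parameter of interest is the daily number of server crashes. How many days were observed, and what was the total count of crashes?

n = 11 days with total 57 crashes

A Gamma(α, β) prior (rate parametrization) on a Poisson rate with n observations summing to S gives posterior Gamma(α+S, β+n).
Matching: Σxᵢ = 80 − 23 = 57 and n = 15 − 4 = 11.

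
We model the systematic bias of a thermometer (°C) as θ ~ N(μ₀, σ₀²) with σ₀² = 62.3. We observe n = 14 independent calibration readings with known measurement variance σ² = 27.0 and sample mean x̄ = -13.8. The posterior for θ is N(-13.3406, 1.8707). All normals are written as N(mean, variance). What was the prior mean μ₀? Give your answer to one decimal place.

With known observation variance, the Normal–Normal posterior has precision τ_n = τ₀ + n/σ² and mean μ_n = (τ₀μ₀ + (n/σ²)x̄)/τ_n.
Here τ₀ = 1/62.3 = 0.016051 and τ_data = 14/27.0 = 0.518519, so τ_n = 0.534570.
Rearranging for μ₀: μ₀ = (μ_n·τ_n − τ_data·x̄)/τ₀ = (-13.3406·0.534570 − 0.518519·-13.8) / 0.016051 = 0.024078/0.016051 ≈ 1.5.

μ₀ = 1.5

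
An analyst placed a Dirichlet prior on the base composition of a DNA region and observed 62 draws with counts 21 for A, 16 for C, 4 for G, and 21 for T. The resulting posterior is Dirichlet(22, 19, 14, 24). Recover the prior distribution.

For a Dirichlet(α) prior with multinomial counts c, the posterior is Dirichlet(α + c) componentwise.
Subtract each count from the matching posterior parameter: 22−21=1, 19−16=3, 14−4=10, 24−21=3.

Dirichlet(1, 3, 10, 3)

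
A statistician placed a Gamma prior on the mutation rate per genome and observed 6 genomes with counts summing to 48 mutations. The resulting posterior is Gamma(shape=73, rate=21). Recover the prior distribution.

Gamma–Poisson conjugacy: posterior shape = α + Σxᵢ, posterior rate = β + n.
So α = 73 − 48 = 25 and β = 21 − 6 = 15.

Gamma(shape=25, rate=15)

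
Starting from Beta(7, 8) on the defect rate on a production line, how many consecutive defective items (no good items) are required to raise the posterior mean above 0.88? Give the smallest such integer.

k = 52

After k defective items and 0 good items the posterior is Beta(7+k, 8), with mean (7+k)/(7+8+k).
Set (7+k)/(15+k) > 0.88 and solve: k > (0.88·15 − 7)/(1 − 0.88) = 51.667.
The smallest integer exceeding 51.667 is 52, and checking k=52: (59)/(67) = 0.8806 > 0.88.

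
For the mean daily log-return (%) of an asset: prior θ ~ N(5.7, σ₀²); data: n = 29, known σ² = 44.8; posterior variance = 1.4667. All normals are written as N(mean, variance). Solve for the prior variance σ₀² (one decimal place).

For the Normal–Normal model with known σ², precisions add: τ_n = τ₀ + n/σ².
So 1/σ₀² = 1/1.4667 − 29/44.8 = 0.681803 − 0.647321 = 0.034482.
Hence σ₀² = 1/0.034482 ≈ 29.0.

σ₀² = 29.0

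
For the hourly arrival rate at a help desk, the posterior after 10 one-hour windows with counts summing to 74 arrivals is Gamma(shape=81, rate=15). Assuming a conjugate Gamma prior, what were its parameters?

Gamma(shape=7, rate=5)

A Gamma(α, β) prior (rate parametrization) on a Poisson rate with n observations summing to S gives posterior Gamma(α+S, β+n).
So α = 81 − 74 = 7 and β = 15 − 10 = 5.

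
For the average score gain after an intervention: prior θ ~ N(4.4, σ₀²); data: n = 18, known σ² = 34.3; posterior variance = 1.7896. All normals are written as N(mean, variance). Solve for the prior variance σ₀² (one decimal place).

σ₀² = 29.4

Posterior precision equals prior precision plus data precision: 1/σ_n² = 1/σ₀² + n/σ².
So 1/σ₀² = 1/1.7896 − 18/34.3 = 0.558784 − 0.524781 = 0.034003.
Hence σ₀² = 1/0.034003 ≈ 29.4.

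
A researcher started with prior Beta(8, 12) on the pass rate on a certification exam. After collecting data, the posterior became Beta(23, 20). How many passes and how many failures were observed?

A Beta(α, β) prior with s successes and f failures in binomial data gives a Beta(α+s, β+f) posterior.
So s = 23 − 8 = 15 and f = 20 − 12 = 8.

15 passes and 8 failures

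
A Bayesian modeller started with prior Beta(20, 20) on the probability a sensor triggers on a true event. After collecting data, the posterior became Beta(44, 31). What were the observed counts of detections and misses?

24 detections and 11 misses

Under Beta–binomial conjugacy the posterior parameters are (α+s, β+f).
Match parameters: s=44−20=24, f=31−20=11.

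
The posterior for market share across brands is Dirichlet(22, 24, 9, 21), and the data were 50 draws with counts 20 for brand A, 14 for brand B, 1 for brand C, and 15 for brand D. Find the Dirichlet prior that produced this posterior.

Dirichlet(2, 10, 8, 6)

For a Dirichlet(α) prior with multinomial counts c, the posterior is Dirichlet(α + c) componentwise.
Subtract each count from the matching posterior parameter: 22−20=2, 24−14=10, 9−1=8, 21−15=6.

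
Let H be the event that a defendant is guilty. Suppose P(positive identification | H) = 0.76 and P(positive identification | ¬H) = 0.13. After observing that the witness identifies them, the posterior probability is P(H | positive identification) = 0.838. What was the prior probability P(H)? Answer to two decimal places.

Bayes' rule in odds form gives O(H|E) = O(H)·[P(E|H)/P(E|¬H)], hence O(H) = O(H|E)/LR.
Posterior odds = 0.838/(1−0.838) = 5.1728. LR = 0.76/0.13 = 5.8462.
Prior odds = 5.1728/5.8462 = 0.8848, so P(H) = 0.8848/(1+0.8848) ≈ 0.47.

P(H) = 0.47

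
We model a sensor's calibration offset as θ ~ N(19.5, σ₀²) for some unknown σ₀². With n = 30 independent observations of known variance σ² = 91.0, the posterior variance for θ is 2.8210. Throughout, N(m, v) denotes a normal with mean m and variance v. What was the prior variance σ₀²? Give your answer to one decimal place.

σ₀² = 40.3

For the Normal–Normal model with known σ², precisions add: τ_n = τ₀ + n/σ².
So 1/σ₀² = 1/2.8210 − 30/91.0 = 0.354484 − 0.329670 = 0.024814.
Hence σ₀² = 1/0.024814 ≈ 40.3.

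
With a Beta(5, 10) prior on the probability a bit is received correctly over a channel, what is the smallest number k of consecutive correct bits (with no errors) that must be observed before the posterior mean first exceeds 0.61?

k = 11

After k correct bits and 0 errors the posterior is Beta(5+k, 10), with mean (5+k)/(5+10+k).
Set (5+k)/(15+k) > 0.61 and solve: k > (0.61·15 − 5)/(1 − 0.61) = 10.641.
The smallest integer exceeding 10.641 is 11.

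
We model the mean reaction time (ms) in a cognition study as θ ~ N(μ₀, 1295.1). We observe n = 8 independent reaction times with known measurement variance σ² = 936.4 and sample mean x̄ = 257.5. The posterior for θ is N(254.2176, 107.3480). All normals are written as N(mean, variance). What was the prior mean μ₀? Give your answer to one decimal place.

μ₀ = 217.9

The posterior mean is a precision-weighted average: μ_n = (τ₀μ₀ + τ_data·x̄)/(τ₀+τ_data), with τ₀=1/σ₀² and τ_data=n/σ².
Here τ₀ = 1/1295.1 = 0.000772 and τ_data = 8/936.4 = 0.008543, so τ_n = 0.009315.
Rearranging for μ₀: μ₀ = (μ_n·τ_n − τ_data·x̄)/τ₀ = (254.2176·0.009315 − 0.008543·257.5) / 0.000772 = 0.168214/0.000772 ≈ 217.9.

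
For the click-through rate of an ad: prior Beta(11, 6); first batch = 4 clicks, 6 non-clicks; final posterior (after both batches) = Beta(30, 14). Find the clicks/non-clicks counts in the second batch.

Because Beta–binomial updating is additive in the counts, the combined data contributed (α_post−α_prior, β_post−β_prior) successes and failures.
Total across both batches: 30−11=19 clicks, 14−6=8 non-clicks.
Subtract the first batch: 19−4=15 clicks and 8−6=2 non-clicks.

15 clicks and 2 non-clicks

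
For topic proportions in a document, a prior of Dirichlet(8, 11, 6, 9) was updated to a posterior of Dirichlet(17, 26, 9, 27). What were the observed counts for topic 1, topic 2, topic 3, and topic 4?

For a Dirichlet(α) prior with multinomial counts c, the posterior is Dirichlet(α + c) componentwise.
Counts are posterior − prior componentwise: 17−8=9, 26−11=15, 9−6=3, 27−9=18.

counts (9, 15, 3, 18)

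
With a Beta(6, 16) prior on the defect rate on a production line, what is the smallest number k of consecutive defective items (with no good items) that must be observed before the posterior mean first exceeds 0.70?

k = 32

After k defective items and 0 good items the posterior is Beta(6+k, 16), with mean (6+k)/(6+16+k).
Set (6+k)/(22+k) > 0.70 and solve: k > (0.70·22 − 6)/(1 − 0.70) = 31.333.
The smallest integer exceeding 31.333 is 32, and checking k=32: (38)/(54) = 0.7037 > 0.70.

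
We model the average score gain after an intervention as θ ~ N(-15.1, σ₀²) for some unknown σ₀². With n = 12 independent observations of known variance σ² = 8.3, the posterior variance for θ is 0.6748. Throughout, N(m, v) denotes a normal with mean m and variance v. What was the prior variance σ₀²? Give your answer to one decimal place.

Posterior precision equals prior precision plus data precision: 1/σ_n² = 1/σ₀² + n/σ².
So 1/σ₀² = 1/0.6748 − 12/8.3 = 1.481921 − 1.445783 = 0.036138.
Hence σ₀² = 1/0.036138 ≈ 27.7.

σ₀² = 27.7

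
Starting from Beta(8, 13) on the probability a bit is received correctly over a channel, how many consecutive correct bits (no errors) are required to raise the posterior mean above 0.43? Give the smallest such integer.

After k correct bits and 0 errors the posterior is Beta(8+k, 13), with mean (8+k)/(8+13+k).
Set (8+k)/(21+k) > 0.43 and solve: k > (0.43·21 − 8)/(1 − 0.43) = 1.807.
The smallest integer exceeding 1.807 is 2.

k = 2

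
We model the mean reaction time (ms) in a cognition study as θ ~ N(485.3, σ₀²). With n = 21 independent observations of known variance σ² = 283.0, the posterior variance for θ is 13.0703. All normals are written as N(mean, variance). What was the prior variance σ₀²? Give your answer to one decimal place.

σ₀² = 434.0

For the Normal–Normal model with known σ², precisions add: τ_n = τ₀ + n/σ².
So 1/σ₀² = 1/13.0703 − 21/283.0 = 0.076509 − 0.074205 = 0.002304.
Hence σ₀² = 1/0.002304 ≈ 434.0.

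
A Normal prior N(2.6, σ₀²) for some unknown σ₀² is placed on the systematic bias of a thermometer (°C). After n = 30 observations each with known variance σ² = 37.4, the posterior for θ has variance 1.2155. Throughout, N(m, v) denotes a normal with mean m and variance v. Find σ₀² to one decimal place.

For the Normal–Normal model with known σ², precisions add: τ_n = τ₀ + n/σ².
So 1/σ₀² = 1/1.2155 − 30/37.4 = 0.822707 − 0.802139 = 0.020568.
Hence σ₀² = 1/0.020568 ≈ 48.6.

σ₀² = 48.6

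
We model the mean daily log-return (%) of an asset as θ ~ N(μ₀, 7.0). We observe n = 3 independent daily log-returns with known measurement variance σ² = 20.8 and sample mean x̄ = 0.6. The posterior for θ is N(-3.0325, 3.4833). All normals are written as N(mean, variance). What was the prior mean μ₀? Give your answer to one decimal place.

The posterior mean is a precision-weighted average: μ_n = (τ₀μ₀ + τ_data·x̄)/(τ₀+τ_data), with τ₀=1/σ₀² and τ_data=n/σ².
Here τ₀ = 1/7.0 = 0.142857 and τ_data = 3/20.8 = 0.144231, so τ_n = 0.287088.
Rearranging for μ₀: μ₀ = (μ_n·τ_n − τ_data·x̄)/τ₀ = (-3.0325·0.287088 − 0.144231·0.6) / 0.142857 = -0.957133/0.142857 ≈ -6.7.

μ₀ = -6.7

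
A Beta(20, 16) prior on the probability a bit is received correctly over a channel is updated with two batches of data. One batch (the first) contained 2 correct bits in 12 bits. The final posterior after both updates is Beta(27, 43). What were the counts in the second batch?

5 correct bits and 17 errors

Sequential conjugate updates are equivalent to a single update on the pooled data, so total successes = posterior α − prior α and total failures = posterior β − prior β.
Total across both batches: 27−20=7 correct bits, 43−16=27 errors.
Subtract the first batch: 7−2=5 correct bits and 27−10=17 errors.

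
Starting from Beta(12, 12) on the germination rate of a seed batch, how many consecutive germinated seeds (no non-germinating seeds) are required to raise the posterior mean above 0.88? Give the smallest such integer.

k = 77

After k germinated seeds and 0 non-germinating seeds the posterior is Beta(12+k, 12), with mean (12+k)/(12+12+k).
Set (12+k)/(24+k) > 0.88 and solve: k > (0.88·24 − 12)/(1 − 0.88) = 76.000.
The smallest integer exceeding 76.000 is 77, and checking k=77: (89)/(101) = 0.8812 > 0.88.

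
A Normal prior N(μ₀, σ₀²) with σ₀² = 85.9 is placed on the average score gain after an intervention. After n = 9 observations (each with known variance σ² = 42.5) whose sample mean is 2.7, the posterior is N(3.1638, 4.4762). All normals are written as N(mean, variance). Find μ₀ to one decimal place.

μ₀ = 11.6

The posterior mean is a precision-weighted average: μ_n = (τ₀μ₀ + τ_data·x̄)/(τ₀+τ_data), with τ₀=1/σ₀² and τ_data=n/σ².
Here τ₀ = 1/85.9 = 0.011641 and τ_data = 9/42.5 = 0.211765, so τ_n = 0.223406.
Rearranging for μ₀: μ₀ = (μ_n·τ_n − τ_data·x̄)/τ₀ = (3.1638·0.223406 − 0.211765·2.7) / 0.011641 = 0.135046/0.011641 ≈ 11.6.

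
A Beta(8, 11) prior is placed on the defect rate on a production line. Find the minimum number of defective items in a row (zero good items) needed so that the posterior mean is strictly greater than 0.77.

k = 29

After k defective items and 0 good items the posterior is Beta(8+k, 11), with mean (8+k)/(8+11+k).
Set (8+k)/(19+k) > 0.77 and solve: k > (0.77·19 − 8)/(1 − 0.77) = 28.826.
The smallest integer exceeding 28.826 is 29, and checking k=29: (37)/(48) = 0.7708 > 0.77.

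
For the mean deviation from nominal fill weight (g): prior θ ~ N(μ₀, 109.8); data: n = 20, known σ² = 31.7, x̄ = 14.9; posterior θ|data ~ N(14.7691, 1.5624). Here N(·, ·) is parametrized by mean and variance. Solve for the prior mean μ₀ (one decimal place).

With known observation variance, the Normal–Normal posterior has precision τ_n = τ₀ + n/σ² and mean μ_n = (τ₀μ₀ + (n/σ²)x̄)/τ_n.
Here τ₀ = 1/109.8 = 0.009107 and τ_data = 20/31.7 = 0.630915, so τ_n = 0.640022.
Rearranging for μ₀: μ₀ = (μ_n·τ_n − τ_data·x̄)/τ₀ = (14.7691·0.640022 − 0.630915·14.9) / 0.009107 = 0.051915/0.009107 ≈ 5.7.

μ₀ = 5.7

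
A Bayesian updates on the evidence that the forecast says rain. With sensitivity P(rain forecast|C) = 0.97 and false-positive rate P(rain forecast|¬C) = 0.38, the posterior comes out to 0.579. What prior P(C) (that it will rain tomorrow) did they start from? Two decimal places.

Bayes' rule in odds form gives O(C|E) = O(C)·[P(E|C)/P(E|¬C)], hence O(C) = O(C|E)/LR.
Posterior odds = 0.579/(1−0.579) = 1.3753. LR = 0.97/0.38 = 2.5526.
Prior odds = 1.3753/2.5526 = 0.5388, so P(C) = 0.5388/(1+0.5388) ≈ 0.35.

P(C) = 0.35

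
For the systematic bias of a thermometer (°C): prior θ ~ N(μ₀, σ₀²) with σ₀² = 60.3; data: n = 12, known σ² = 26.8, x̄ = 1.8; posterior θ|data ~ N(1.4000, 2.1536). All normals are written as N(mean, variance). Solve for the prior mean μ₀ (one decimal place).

μ₀ = -9.4

The posterior mean is a precision-weighted average: μ_n = (τ₀μ₀ + τ_data·x̄)/(τ₀+τ_data), with τ₀=1/σ₀² and τ_data=n/σ².
Here τ₀ = 1/60.3 = 0.016584 and τ_data = 12/26.8 = 0.447761, so τ_n = 0.464345.
Rearranging for μ₀: μ₀ = (μ_n·τ_n − τ_data·x̄)/τ₀ = (1.4000·0.464345 − 0.447761·1.8) / 0.016584 = -0.155887/0.016584 ≈ -9.4.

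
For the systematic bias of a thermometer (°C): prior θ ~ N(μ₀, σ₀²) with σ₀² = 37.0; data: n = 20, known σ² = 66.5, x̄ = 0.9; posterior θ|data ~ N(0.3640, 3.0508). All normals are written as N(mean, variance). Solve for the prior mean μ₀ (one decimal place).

The posterior mean is a precision-weighted average: μ_n = (τ₀μ₀ + τ_data·x̄)/(τ₀+τ_data), with τ₀=1/σ₀² and τ_data=n/σ².
Here τ₀ = 1/37.0 = 0.027027 and τ_data = 20/66.5 = 0.300752, so τ_n = 0.327779.
Rearranging for μ₀: μ₀ = (μ_n·τ_n − τ_data·x̄)/τ₀ = (0.3640·0.327779 − 0.300752·0.9) / 0.027027 = -0.151365/0.027027 ≈ -5.6.

μ₀ = -5.6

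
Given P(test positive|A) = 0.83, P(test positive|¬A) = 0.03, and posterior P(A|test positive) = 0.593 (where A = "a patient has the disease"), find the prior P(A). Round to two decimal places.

In odds form, posterior odds = prior odds × likelihood ratio, so prior odds = posterior odds ÷ LR.
Posterior odds = 0.593/(1−0.593) = 1.4570. LR = 0.83/0.03 = 27.6667.
Prior odds = 1.4570/27.6667 = 0.0527, so P(A) = 0.0527/(1+0.0527) ≈ 0.05.

P(A) = 0.05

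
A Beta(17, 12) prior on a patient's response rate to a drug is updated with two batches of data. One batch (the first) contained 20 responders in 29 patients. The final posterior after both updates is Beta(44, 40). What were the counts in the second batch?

Sequential conjugate updates are equivalent to a single update on the pooled data, so total successes = posterior α − prior α and total failures = posterior β − prior β.
Total across both batches: 44−17=27 responders, 40−12=28 non-responders.
Subtract the first batch: 27−20=7 responders and 28−9=19 non-responders.

7 responders and 19 non-responders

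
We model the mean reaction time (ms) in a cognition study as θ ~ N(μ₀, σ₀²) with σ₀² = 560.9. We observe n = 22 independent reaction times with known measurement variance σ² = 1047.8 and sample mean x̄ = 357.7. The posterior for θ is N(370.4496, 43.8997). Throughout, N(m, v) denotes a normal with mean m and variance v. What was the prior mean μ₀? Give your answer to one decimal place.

μ₀ = 520.6

With known observation variance, the Normal–Normal posterior has precision τ_n = τ₀ + n/σ² and mean μ_n = (τ₀μ₀ + (n/σ²)x̄)/τ_n.
Here τ₀ = 1/560.9 = 0.001783 and τ_data = 22/1047.8 = 0.020996, so τ_n = 0.022779.
Rearranging for μ₀: μ₀ = (μ_n·τ_n − τ_data·x̄)/τ₀ = (370.4496·0.022779 − 0.020996·357.7) / 0.001783 = 0.928202/0.001783 ≈ 520.6.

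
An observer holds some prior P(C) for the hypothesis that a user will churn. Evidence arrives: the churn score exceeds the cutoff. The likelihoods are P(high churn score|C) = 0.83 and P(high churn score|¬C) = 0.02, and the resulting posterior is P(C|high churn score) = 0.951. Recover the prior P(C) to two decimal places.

P(C) = 0.32

Bayes' rule in odds form gives O(C|E) = O(C)·[P(E|C)/P(E|¬C)], hence O(C) = O(C|E)/LR.
Posterior odds = 0.951/(1−0.951) = 19.4082. LR = 0.83/0.02 = 41.5000.
Prior odds = 19.4082/41.5000 = 0.4677, so P(C) = 0.4677/(1+0.4677) ≈ 0.32.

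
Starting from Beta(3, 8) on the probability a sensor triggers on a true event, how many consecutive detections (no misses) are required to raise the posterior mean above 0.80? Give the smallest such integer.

k = 30

After k detections and 0 misses the posterior is Beta(3+k, 8), with mean (3+k)/(3+8+k).
Set (3+k)/(11+k) > 0.80 and solve: k > (0.80·11 − 3)/(1 − 0.80) = 29.000.
The smallest integer exceeding 29.000 is 30.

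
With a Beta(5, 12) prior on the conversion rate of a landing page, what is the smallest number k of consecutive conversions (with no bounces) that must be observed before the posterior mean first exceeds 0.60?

k = 14

After k conversions and 0 bounces the posterior is Beta(5+k, 12), with mean (5+k)/(5+12+k).
Set (5+k)/(17+k) > 0.60 and solve: k > (0.60·17 − 5)/(1 − 0.60) = 13.000.
The smallest integer exceeding 13.000 is 14, and checking k=14: (19)/(31) = 0.6129 > 0.60.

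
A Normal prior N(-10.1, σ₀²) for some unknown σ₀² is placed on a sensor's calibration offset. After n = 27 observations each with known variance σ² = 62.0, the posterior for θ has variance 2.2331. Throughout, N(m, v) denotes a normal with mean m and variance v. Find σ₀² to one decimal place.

For the Normal–Normal model with known σ², precisions add: τ_n = τ₀ + n/σ².
So 1/σ₀² = 1/2.2331 − 27/62.0 = 0.447808 − 0.435484 = 0.012324.
Hence σ₀² = 1/0.012324 ≈ 81.1.

σ₀² = 81.1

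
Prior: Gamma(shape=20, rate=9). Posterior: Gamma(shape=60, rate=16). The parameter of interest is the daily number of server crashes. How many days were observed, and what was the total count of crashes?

Gamma–Poisson conjugacy: posterior shape = α + Σxᵢ, posterior rate = β + n.
Matching: Σxᵢ = 60 − 20 = 40 and n = 16 − 9 = 7.

n = 7 days with total 40 crashes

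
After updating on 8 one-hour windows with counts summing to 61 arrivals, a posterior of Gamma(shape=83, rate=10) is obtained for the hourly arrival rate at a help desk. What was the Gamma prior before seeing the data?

Gamma–Poisson conjugacy: posterior shape = α + Σxᵢ, posterior rate = β + n.
So α = 83 − 61 = 22 and β = 10 − 8 = 2.

Gamma(shape=22, rate=2)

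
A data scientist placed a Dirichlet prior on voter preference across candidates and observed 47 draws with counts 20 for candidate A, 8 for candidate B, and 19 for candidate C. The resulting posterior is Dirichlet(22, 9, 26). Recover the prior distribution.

Dirichlet(2, 1, 7)

For a Dirichlet(α) prior with multinomial counts c, the posterior is Dirichlet(α + c) componentwise.
Subtract each count from the matching posterior parameter: 22−20=2, 9−8=1, 26−19=7.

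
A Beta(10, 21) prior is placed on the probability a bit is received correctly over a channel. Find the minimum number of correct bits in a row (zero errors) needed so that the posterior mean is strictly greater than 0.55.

k = 16

After k correct bits and 0 errors the posterior is Beta(10+k, 21), with mean (10+k)/(10+21+k).
Set (10+k)/(31+k) > 0.55 and solve: k > (0.55·31 − 10)/(1 − 0.55) = 15.667.
The smallest integer exceeding 15.667 is 16.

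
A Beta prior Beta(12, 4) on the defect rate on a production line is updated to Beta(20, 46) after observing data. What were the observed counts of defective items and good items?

A Beta(a, b) prior with s successes and f failures in binomial data gives a Beta(a+s, b+f) posterior.
So s = 20 − 12 = 8 and f = 46 − 4 = 42.

8 defective items and 42 good items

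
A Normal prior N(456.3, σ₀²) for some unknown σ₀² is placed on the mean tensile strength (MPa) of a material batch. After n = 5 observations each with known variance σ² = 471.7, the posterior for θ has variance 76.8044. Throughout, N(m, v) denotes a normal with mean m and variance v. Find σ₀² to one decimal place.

For the Normal–Normal model with known σ², precisions add: τ_n = τ₀ + n/σ².
So 1/σ₀² = 1/76.8044 − 5/471.7 = 0.013020 − 0.010600 = 0.002420.
Hence σ₀² = 1/0.002420 ≈ 413.2.

σ₀² = 413.2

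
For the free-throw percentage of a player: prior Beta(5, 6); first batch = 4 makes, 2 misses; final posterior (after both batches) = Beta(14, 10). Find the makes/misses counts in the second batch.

Sequential conjugate updates are equivalent to a single update on the pooled data, so total successes = posterior α − prior α and total failures = posterior β − prior β.
Total across both batches: 14−5=9 makes, 10−6=4 misses.
Subtract the first batch: 9−4=5 makes and 4−2=2 misses.

5 makes and 2 misses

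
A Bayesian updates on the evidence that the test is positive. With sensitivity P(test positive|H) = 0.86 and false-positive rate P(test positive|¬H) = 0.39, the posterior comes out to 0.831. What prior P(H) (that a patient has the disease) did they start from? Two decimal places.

P(H) = 0.69

Bayes' rule in odds form gives O(H|E) = O(H)·[P(E|H)/P(E|¬H)], hence O(H) = O(H|E)/LR.
Posterior odds = 0.831/(1−0.831) = 4.9172. LR = 0.86/0.39 = 2.2051.
Prior odds = 4.9172/2.2051 = 2.2299, so P(H) = 2.2299/(1+2.2299) ≈ 0.69.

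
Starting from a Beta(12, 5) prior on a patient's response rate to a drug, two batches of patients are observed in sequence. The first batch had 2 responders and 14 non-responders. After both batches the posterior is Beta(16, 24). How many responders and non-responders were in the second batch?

Because Beta–binomial updating is additive in the counts, the combined data contributed (α_post−α_prior, β_post−β_prior) successes and failures.
Total across both batches: 16−12=4 responders, 24−5=19 non-responders.
Subtract the first batch: 4−2=2 responders and 19−14=5 non-responders.

2 responders and 5 non-responders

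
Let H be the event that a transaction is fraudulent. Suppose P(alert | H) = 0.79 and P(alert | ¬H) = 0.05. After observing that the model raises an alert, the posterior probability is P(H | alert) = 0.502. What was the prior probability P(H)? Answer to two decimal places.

P(H) = 0.06

In odds form, posterior odds = prior odds × likelihood ratio, so prior odds = posterior odds ÷ LR.
Posterior odds = 0.502/(1−0.502) = 1.0080. LR = 0.79/0.05 = 15.8000.
Prior odds = 1.0080/15.8000 = 0.0638, so P(H) = 0.0638/(1+0.0638) ≈ 0.06.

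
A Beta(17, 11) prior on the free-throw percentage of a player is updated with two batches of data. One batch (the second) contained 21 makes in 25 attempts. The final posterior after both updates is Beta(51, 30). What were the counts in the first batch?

13 makes and 15 misses

Because Beta–binomial updating is additive in the counts, the combined data contributed (α_post−α_prior, β_post−β_prior) successes and failures.
Total across both batches: 51−17=34 makes, 30−11=19 misses.
Subtract the second batch: 34−21=13 makes and 19−4=15 misses.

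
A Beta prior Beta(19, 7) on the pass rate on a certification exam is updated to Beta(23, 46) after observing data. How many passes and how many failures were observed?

4 passes and 39 failures

Under Beta–binomial conjugacy the posterior parameters are (a+s, b+f).
So s = 23 − 19 = 4 and f = 46 − 7 = 39.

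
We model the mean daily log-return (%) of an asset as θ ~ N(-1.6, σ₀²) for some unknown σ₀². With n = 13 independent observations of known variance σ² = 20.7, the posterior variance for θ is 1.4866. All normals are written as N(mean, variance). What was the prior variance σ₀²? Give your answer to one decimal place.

Posterior precision equals prior precision plus data precision: 1/σ_n² = 1/σ₀² + n/σ².
So 1/σ₀² = 1/1.4866 − 13/20.7 = 0.672676 − 0.628019 = 0.044657.
Hence σ₀² = 1/0.044657 ≈ 22.4.

σ₀² = 22.4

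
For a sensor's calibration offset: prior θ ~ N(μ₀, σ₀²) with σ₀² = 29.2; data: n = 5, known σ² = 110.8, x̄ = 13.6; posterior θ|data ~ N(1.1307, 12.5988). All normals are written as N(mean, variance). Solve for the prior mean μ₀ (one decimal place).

μ₀ = -15.3

The posterior mean is a precision-weighted average: μ_n = (τ₀μ₀ + τ_data·x̄)/(τ₀+τ_data), with τ₀=1/σ₀² and τ_data=n/σ².
Here τ₀ = 1/29.2 = 0.034247 and τ_data = 5/110.8 = 0.045126, so τ_n = 0.079373.
Rearranging for μ₀: μ₀ = (μ_n·τ_n − τ_data·x̄)/τ₀ = (1.1307·0.079373 − 0.045126·13.6) / 0.034247 = -0.523967/0.034247 ≈ -15.3.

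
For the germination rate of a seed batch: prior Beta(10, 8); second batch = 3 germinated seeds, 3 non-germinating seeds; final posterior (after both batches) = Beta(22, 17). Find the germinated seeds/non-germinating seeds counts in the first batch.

9 germinated seeds and 6 non-germinating seeds

Sequential conjugate updates are equivalent to a single update on the pooled data, so total successes = posterior α − prior α and total failures = posterior β − prior β.
Total across both batches: 22−10=12 germinated seeds, 17−8=9 non-germinating seeds.
Subtract the second batch: 12−3=9 germinated seeds and 9−3=6 non-germinating seeds.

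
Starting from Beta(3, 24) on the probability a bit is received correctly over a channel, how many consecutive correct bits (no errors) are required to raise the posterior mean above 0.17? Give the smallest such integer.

k = 2

After k correct bits and 0 errors the posterior is Beta(3+k, 24), with mean (3+k)/(3+24+k).
Set (3+k)/(27+k) > 0.17 and solve: k > (0.17·27 − 3)/(1 − 0.17) = 1.916.
The smallest integer exceeding 1.916 is 2, and checking k=2: (5)/(29) = 0.1724 > 0.17.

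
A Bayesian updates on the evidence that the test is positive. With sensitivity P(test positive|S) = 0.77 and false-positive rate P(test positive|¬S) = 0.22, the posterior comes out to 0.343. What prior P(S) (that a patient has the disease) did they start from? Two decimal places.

Bayes' rule in odds form gives O(S|E) = O(S)·[P(E|S)/P(E|¬S)], hence O(S) = O(S|E)/LR.
Posterior odds = 0.343/(1−0.343) = 0.5221. LR = 0.77/0.22 = 3.5000.
Prior odds = 0.5221/3.5000 = 0.1492, so P(S) = 0.1492/(1+0.1492) ≈ 0.13.

P(S) = 0.13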